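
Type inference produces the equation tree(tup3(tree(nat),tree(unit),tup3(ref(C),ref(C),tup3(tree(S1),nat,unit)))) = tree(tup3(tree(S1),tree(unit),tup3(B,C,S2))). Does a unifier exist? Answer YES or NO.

NO

Decompose tree/1: tup3(tree(nat),tree(unit),tup3(ref(C),ref(C),tup3(tree(S1),nat,unit))) = tup3(tree(S1),tree(unit),tup3(B,C,S2)).
Decompose tup3/3: tree(nat) = tree(S1),  tree(unit) = tree(unit),  tup3(ref(C),ref(C),tup3(tree(S1),nat,unit)) = tup3(B,C,S2).
Decompose tree/1: nat = S1.
Bind S1 := nat; substituting into the one remaining equation that mentions S1 gives: tup3(ref(C),ref(C),tup3(tree(nat),nat,unit)) = tup3(B,C,S2).
Delete trivial equation tree(unit) = tree(unit).
Decompose tup3/3: ref(C) = B,  ref(C) = C,  tup3(tree(nat),nat,unit) = S2.
Bind B := ref(C); no other remaining equation mentions B.
Occurs check fails: C occurs in ref(C); the equation C = ref(C) has no finite solution.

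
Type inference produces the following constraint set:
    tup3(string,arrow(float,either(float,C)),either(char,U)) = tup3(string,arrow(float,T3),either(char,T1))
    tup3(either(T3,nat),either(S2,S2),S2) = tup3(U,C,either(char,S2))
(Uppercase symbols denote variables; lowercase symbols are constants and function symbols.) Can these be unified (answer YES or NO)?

Decompose tup3/3: string = string,  arrow(float,either(float,C)) = arrow(float,T3),  either(char,U) = either(char,T1).
Delete trivial equation string = string.
Decompose arrow/2: float = float,  either(float,C) = T3.
Delete trivial equation float = float.
Bind T3 := either(float,C); substituting into the one remaining equation that mentions T3 gives: tup3(either(either(float,C),nat),either(S2,S2),S2) = tup3(U,C,either(char,S2)).
Decompose either/2: char = char,  U = T1.
Delete trivial equation char = char.
Bind U := T1; substituting into the remaining equation gives: tup3(either(either(float,C),nat),either(S2,S2),S2) = tup3(T1,C,either(char,S2)).
Decompose tup3/3: either(either(float,C),nat) = T1,  either(S2,S2) = C,  S2 = either(char,S2).
Bind T1 := either(either(float,C),nat); no other remaining equation mentions T1. Substituting into the earlier binding gives U := either(either(float,C),nat).
Bind C := either(S2,S2); no other remaining equation mentions C. Substituting into the earlier bindings gives T3 := either(float,either(S2,S2)), U := either(either(float,either(S2,S2)),nat), T1 := either(either(float,either(S2,S2)),nat).
Occurs check fails: S2 occurs in either(char,S2); the equation S2 = either(char,S2) has no finite solution.

NO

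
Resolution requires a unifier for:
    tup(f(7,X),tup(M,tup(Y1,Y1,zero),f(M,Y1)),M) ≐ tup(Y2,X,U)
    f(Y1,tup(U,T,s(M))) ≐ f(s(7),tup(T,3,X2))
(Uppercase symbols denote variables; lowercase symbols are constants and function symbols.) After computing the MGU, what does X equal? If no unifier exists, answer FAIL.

tup(3,tup(s(7),s(7),zero),f(3,s(7)))

Decompose tup/3: f(7,X) ≐ Y2,  tup(M,tup(Y1,Y1,zero),f(M,Y1)) ≐ X,  M ≐ U.
Bind Y2 := f(7,X); no other remaining equation mentions Y2.
Bind X := tup(M,tup(Y1,Y1,zero),f(M,Y1)); no other remaining equation mentions X. Substituting into the earlier binding gives Y2 := f(7,tup(M,tup(Y1,Y1,zero),f(M,Y1))).
Bind M := U; substituting into the remaining equation gives: f(Y1,tup(U,T,s(U))) ≐ f(s(7),tup(T,3,X2)). Substituting into the earlier bindings gives Y2 := f(7,tup(U,tup(Y1,Y1,zero),f(U,Y1))), X := tup(U,tup(Y1,Y1,zero),f(U,Y1)).
Decompose f/2: Y1 ≐ s(7),  tup(U,T,s(U)) ≐ tup(T,3,X2).
Bind Y1 := s(7); no other remaining equation mentions Y1. Substituting into the earlier bindings gives Y2 := f(7,tup(U,tup(s(7),s(7),zero),f(U,s(7)))), X := tup(U,tup(s(7),s(7),zero),f(U,s(7))).
Decompose tup/3: U ≐ T,  T ≐ 3,  s(U) ≐ X2.
Bind U := T; substituting into the one remaining equation that mentions U gives: s(T) ≐ X2. Substituting into the earlier bindings gives Y2 := f(7,tup(T,tup(s(7),s(7),zero),f(T,s(7)))), X := tup(T,tup(s(7),s(7),zero),f(T,s(7))), M := T.
Bind T := 3; substituting into the remaining equation gives: s(3) ≐ X2. Substituting into the earlier bindings gives Y2 := f(7,tup(3,tup(s(7),s(7),zero),f(3,s(7)))), X := tup(3,tup(s(7),s(7),zero),f(3,s(7))), M := 3, U := 3.
Bind X2 := s(3).
MGU = { Y2 -> f(7,tup(3,tup(s(7),s(7),zero),f(3,s(7)))), X -> tup(3,tup(s(7),s(7),zero),f(3,s(7))), M -> 3, Y1 -> s(7), U -> 3, T -> 3, X2 -> s(3) }, so X -> tup(3,tup(s(7),s(7),zero),f(3,s(7))).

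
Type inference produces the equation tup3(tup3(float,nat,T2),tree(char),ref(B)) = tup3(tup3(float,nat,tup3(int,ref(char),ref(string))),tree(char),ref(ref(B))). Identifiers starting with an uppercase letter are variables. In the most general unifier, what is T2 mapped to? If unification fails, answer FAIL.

Decompose tup3/3: tup3(float,nat,T2) = tup3(float,nat,tup3(int,ref(char),ref(string))),  tree(char) = tree(char),  ref(B) = ref(ref(B)).
Decompose tup3/3: float = float,  nat = nat,  T2 = tup3(int,ref(char),ref(string)).
Delete trivial equation float = float.
Delete trivial equation nat = nat.
Bind T2 := tup3(int,ref(char),ref(string)); no other remaining equation mentions T2.
Delete trivial equation tree(char) = tree(char).
Decompose ref/1: B = ref(B).
Occurs check fails: B occurs in ref(B); the equation B = ref(B) has no finite solution.

FAIL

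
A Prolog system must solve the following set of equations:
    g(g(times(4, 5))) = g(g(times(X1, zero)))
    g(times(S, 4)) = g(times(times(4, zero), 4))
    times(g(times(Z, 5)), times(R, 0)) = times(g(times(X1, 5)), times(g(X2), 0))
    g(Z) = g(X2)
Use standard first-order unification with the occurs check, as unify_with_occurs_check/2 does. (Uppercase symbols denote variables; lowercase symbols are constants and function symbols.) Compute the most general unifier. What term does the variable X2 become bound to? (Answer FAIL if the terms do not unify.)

Decompose g/1: g(times(4, 5)) = g(times(X1, zero)).
Decompose g/1: times(4, 5) = times(X1, zero).
Decompose times/2: 4 = X1,  5 = zero.
Bind X1 := 4; substituting into the one remaining equation that mentions X1 gives: times(g(times(Z, 5)), times(R, 0)) = times(g(times(4, 5)), times(g(X2), 0)).
Clash: constants 5 and zero differ; no unifier exists.

FAIL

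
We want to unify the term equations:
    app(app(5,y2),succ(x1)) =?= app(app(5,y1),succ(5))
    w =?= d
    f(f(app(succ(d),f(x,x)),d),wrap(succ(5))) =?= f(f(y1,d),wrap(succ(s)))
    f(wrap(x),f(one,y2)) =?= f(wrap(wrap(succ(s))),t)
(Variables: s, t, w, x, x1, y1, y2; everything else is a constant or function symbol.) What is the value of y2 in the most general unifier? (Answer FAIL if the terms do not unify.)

Decompose app/2: app(5,y2) =?= app(5,y1),  succ(x1) =?= succ(5).
Decompose app/2: 5 =?= 5,  y2 =?= y1.
Delete trivial equation 5 =?= 5.
Bind y2 := y1; substituting into the one remaining equation that mentions y2 gives: f(wrap(x),f(one,y1)) =?= f(wrap(wrap(succ(s))),t).
Decompose succ/1: x1 =?= 5.
Bind x1 := 5; no other remaining equation mentions x1.
Bind w := d; no other remaining equation mentions w.
Decompose f/2: f(app(succ(d),f(x,x)),d) =?= f(y1,d),  wrap(succ(5)) =?= wrap(succ(s)).
Decompose f/2: app(succ(d),f(x,x)) =?= y1,  d =?= d.
Bind y1 := app(succ(d),f(x,x)); substituting into the one remaining equation that mentions y1 gives: f(wrap(x),f(one,app(succ(d),f(x,x)))) =?= f(wrap(wrap(succ(s))),t). Substituting into the earlier binding gives y2 := app(succ(d),f(x,x)).
Delete trivial equation d =?= d.
Decompose wrap/1: succ(5) =?= succ(s).
Decompose succ/1: 5 =?= s.
Bind s := 5; substituting into the remaining equation gives: f(wrap(x),f(one,app(succ(d),f(x,x)))) =?= f(wrap(wrap(succ(5))),t).
Decompose f/2: wrap(x) =?= wrap(wrap(succ(5))),  f(one,app(succ(d),f(x,x))) =?= t.
Decompose wrap/1: x =?= wrap(succ(5)).
Bind x := wrap(succ(5)); substituting into the remaining equation gives: f(one,app(succ(d),f(wrap(succ(5)),wrap(succ(5))))) =?= t. Substituting into the earlier bindings gives y2 := app(succ(d),f(wrap(succ(5)),wrap(succ(5)))), y1 := app(succ(d),f(wrap(succ(5)),wrap(succ(5)))).
Bind t := f(one,app(succ(d),f(wrap(succ(5)),wrap(succ(5))))).
MGU = { y2 -> app(succ(d),f(wrap(succ(5)),wrap(succ(5)))), x1 -> 5, w -> d, y1 -> app(succ(d),f(wrap(succ(5)),wrap(succ(5)))), s -> 5, x -> wrap(succ(5)), t -> f(one,app(succ(d),f(wrap(succ(5)),wrap(succ(5))))) }, so y2 -> app(succ(d),f(wrap(succ(5)),wrap(succ(5)))).

app(succ(d),f(wrap(succ(5)),wrap(succ(5))))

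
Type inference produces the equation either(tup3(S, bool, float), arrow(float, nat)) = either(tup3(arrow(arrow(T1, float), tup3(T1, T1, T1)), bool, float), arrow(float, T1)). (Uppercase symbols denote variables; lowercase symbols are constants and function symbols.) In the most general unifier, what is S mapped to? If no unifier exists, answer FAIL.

arrow(arrow(nat, float), tup3(nat, nat, nat))

Decompose either/2: tup3(S, bool, float) = tup3(arrow(arrow(T1, float), tup3(T1, T1, T1)), bool, float),  arrow(float, nat) = arrow(float, T1).
Decompose tup3/3: S = arrow(arrow(T1, float), tup3(T1, T1, T1)),  bool = bool,  float = float.
Bind S := arrow(arrow(T1, float), tup3(T1, T1, T1)); no other remaining equation mentions S.
Delete trivial equation bool = bool.
Delete trivial equation float = float.
Decompose arrow/2: float = float,  nat = T1.
Delete trivial equation float = float.
Bind T1 := nat. Substituting into the earlier binding gives S := arrow(arrow(nat, float), tup3(nat, nat, nat)).
MGU = { S ↦ arrow(arrow(nat, float), tup3(nat, nat, nat)), T1 ↦ nat }, so S ↦ arrow(arrow(nat, float), tup3(nat, nat, nat)).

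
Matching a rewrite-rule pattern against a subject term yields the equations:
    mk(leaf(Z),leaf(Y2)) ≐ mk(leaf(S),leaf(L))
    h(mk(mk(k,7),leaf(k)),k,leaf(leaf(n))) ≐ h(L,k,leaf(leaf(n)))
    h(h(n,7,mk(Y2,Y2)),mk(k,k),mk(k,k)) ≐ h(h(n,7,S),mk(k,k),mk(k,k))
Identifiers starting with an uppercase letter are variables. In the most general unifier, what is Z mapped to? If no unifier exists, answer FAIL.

mk(mk(mk(k,7),leaf(k)),mk(mk(k,7),leaf(k)))

Decompose mk/2: leaf(Z) ≐ leaf(S),  leaf(Y2) ≐ leaf(L).
Decompose leaf/1: Z ≐ S.
Bind Z := S; no other remaining equation mentions Z.
Decompose leaf/1: Y2 ≐ L.
Bind Y2 := L; substituting into the one remaining equation that mentions Y2 gives: h(h(n,7,mk(L,L)),mk(k,k),mk(k,k)) ≐ h(h(n,7,S),mk(k,k),mk(k,k)).
Decompose h/3: mk(mk(k,7),leaf(k)) ≐ L,  k ≐ k,  leaf(leaf(n)) ≐ leaf(leaf(n)).
Bind L := mk(mk(k,7),leaf(k)); substituting into the one remaining equation that mentions L gives: h(h(n,7,mk(mk(mk(k,7),leaf(k)),mk(mk(k,7),leaf(k)))),mk(k,k),mk(k,k)) ≐ h(h(n,7,S),mk(k,k),mk(k,k)). Substituting into the earlier binding gives Y2 := mk(mk(k,7),leaf(k)).
Delete trivial equation k ≐ k.
Delete trivial equation leaf(leaf(n)) ≐ leaf(leaf(n)).
Decompose h/3: h(n,7,mk(mk(mk(k,7),leaf(k)),mk(mk(k,7),leaf(k)))) ≐ h(n,7,S),  mk(k,k) ≐ mk(k,k),  mk(k,k) ≐ mk(k,k).
Decompose h/3: n ≐ n,  7 ≐ 7,  mk(mk(mk(k,7),leaf(k)),mk(mk(k,7),leaf(k))) ≐ S.
Delete trivial equation n ≐ n.
Delete trivial equation 7 ≐ 7.
Bind S := mk(mk(mk(k,7),leaf(k)),mk(mk(k,7),leaf(k))); no other remaining equation mentions S. Substituting into the earlier binding gives Z := mk(mk(mk(k,7),leaf(k)),mk(mk(k,7),leaf(k))).
Delete trivial equation mk(k,k) ≐ mk(k,k).
Delete trivial equation mk(k,k) ≐ mk(k,k).
MGU = { Z ↦ mk(mk(mk(k,7),leaf(k)),mk(mk(k,7),leaf(k))), Y2 ↦ mk(mk(k,7),leaf(k)), L ↦ mk(mk(k,7),leaf(k)), S ↦ mk(mk(mk(k,7),leaf(k)),mk(mk(k,7),leaf(k))) }, so Z ↦ mk(mk(mk(k,7),leaf(k)),mk(mk(k,7),leaf(k))).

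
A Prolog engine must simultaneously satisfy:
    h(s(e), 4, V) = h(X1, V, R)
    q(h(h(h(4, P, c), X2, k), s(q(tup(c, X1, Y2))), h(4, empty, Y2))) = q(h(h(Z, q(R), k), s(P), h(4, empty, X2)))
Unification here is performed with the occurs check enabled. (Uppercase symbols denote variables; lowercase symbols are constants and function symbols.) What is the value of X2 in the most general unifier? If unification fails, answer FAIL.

Decompose h/3: s(e) = X1,  4 = V,  V = R.
Bind X1 := s(e); substituting into the one remaining equation that mentions X1 gives: q(h(h(h(4, P, c), X2, k), s(q(tup(c, s(e), Y2))), h(4, empty, Y2))) = q(h(h(Z, q(R), k), s(P), h(4, empty, X2))).
Bind V := 4; substituting into the one remaining equation that mentions V gives: 4 = R.
Bind R := 4; substituting into the remaining equation gives: q(h(h(h(4, P, c), X2, k), s(q(tup(c, s(e), Y2))), h(4, empty, Y2))) = q(h(h(Z, q(4), k), s(P), h(4, empty, X2))).
Decompose q/1: h(h(h(4, P, c), X2, k), s(q(tup(c, s(e), Y2))), h(4, empty, Y2)) = h(h(Z, q(4), k), s(P), h(4, empty, X2)).
Decompose h/3: h(h(4, P, c), X2, k) = h(Z, q(4), k),  s(q(tup(c, s(e), Y2))) = s(P),  h(4, empty, Y2) = h(4, empty, X2).
Decompose h/3: h(4, P, c) = Z,  X2 = q(4),  k = k.
Bind Z := h(4, P, c); no other remaining equation mentions Z.
Bind X2 := q(4); substituting into the one remaining equation that mentions X2 gives: h(4, empty, Y2) = h(4, empty, q(4)).
Delete trivial equation k = k.
Decompose s/1: q(tup(c, s(e), Y2)) = P.
Bind P := q(tup(c, s(e), Y2)); no other remaining equation mentions P. Substituting into the earlier binding gives Z := h(4, q(tup(c, s(e), Y2)), c).
Decompose h/3: 4 = 4,  empty = empty,  Y2 = q(4).
Delete trivial equation 4 = 4.
Delete trivial equation empty = empty.
Bind Y2 := q(4). Substituting into the earlier bindings gives Z := h(4, q(tup(c, s(e), q(4))), c), P := q(tup(c, s(e), q(4))).
MGU = { X1 -> s(e), V -> 4, R -> 4, Z -> h(4, q(tup(c, s(e), q(4))), c), X2 -> q(4), P -> q(tup(c, s(e), q(4))), Y2 -> q(4) }, so X2 -> q(4).

q(4)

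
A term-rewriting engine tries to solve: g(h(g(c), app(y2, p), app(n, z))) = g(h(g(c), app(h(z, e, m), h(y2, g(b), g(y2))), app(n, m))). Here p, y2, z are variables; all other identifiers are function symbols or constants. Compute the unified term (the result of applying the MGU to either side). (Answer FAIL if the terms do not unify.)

Decompose g/1: h(g(c), app(y2, p), app(n, z)) = h(g(c), app(h(z, e, m), h(y2, g(b), g(y2))), app(n, m)).
Decompose h/3: g(c) = g(c),  app(y2, p) = app(h(z, e, m), h(y2, g(b), g(y2))),  app(n, z) = app(n, m).
Delete trivial equation g(c) = g(c).
Decompose app/2: y2 = h(z, e, m),  p = h(y2, g(b), g(y2)).
Bind y2 := h(z, e, m); substituting into the one remaining equation that mentions y2 gives: p = h(h(z, e, m), g(b), g(h(z, e, m))).
Bind p := h(h(z, e, m), g(b), g(h(z, e, m))); no other remaining equation mentions p.
Decompose app/2: n = n,  z = m.
Delete trivial equation n = n.
Bind z := m. Substituting into the earlier bindings gives y2 := h(m, e, m), p := h(h(m, e, m), g(b), g(h(m, e, m))).
Applying the MGU to either side gives g(h(g(c), app(h(m, e, m), h(h(m, e, m), g(b), g(h(m, e, m)))), app(n, m))).

g(h(g(c), app(h(m, e, m), h(h(m, e, m), g(b), g(h(m, e, m)))), app(n, m)))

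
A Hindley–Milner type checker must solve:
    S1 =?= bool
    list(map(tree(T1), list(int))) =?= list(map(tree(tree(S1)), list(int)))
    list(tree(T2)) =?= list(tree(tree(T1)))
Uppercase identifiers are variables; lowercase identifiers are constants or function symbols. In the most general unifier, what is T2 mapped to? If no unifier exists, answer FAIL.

tree(tree(bool))

Bind S1 := bool; substituting into the one remaining equation that mentions S1 gives: list(map(tree(T1), list(int))) =?= list(map(tree(tree(bool)), list(int))).
Decompose list/1: map(tree(T1), list(int)) =?= map(tree(tree(bool)), list(int)).
Decompose map/2: tree(T1) =?= tree(tree(bool)),  list(int) =?= list(int).
Decompose tree/1: T1 =?= tree(bool).
Bind T1 := tree(bool); substituting into the one remaining equation that mentions T1 gives: list(tree(T2)) =?= list(tree(tree(tree(bool)))).
Delete trivial equation list(int) =?= list(int).
Decompose list/1: tree(T2) =?= tree(tree(tree(bool))).
Decompose tree/1: T2 =?= tree(tree(bool)).
Bind T2 := tree(tree(bool)).
MGU = { S1 := bool, T1 := tree(bool), T2 := tree(tree(bool)) }, so T2 := tree(tree(bool)).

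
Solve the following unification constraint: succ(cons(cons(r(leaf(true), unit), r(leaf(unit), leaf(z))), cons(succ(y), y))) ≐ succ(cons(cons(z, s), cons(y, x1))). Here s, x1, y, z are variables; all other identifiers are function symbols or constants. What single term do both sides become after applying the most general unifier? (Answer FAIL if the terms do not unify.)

Decompose succ/1: cons(cons(r(leaf(true), unit), r(leaf(unit), leaf(z))), cons(succ(y), y)) ≐ cons(cons(z, s), cons(y, x1)).
Decompose cons/2: cons(r(leaf(true), unit), r(leaf(unit), leaf(z))) ≐ cons(z, s),  cons(succ(y), y) ≐ cons(y, x1).
Decompose cons/2: r(leaf(true), unit) ≐ z,  r(leaf(unit), leaf(z)) ≐ s.
Bind z := r(leaf(true), unit); substituting into the one remaining equation that mentions z gives: r(leaf(unit), leaf(r(leaf(true), unit))) ≐ s.
Bind s := r(leaf(unit), leaf(r(leaf(true), unit))); no other remaining equation mentions s.
Decompose cons/2: succ(y) ≐ y,  y ≐ x1.
Occurs check fails: y occurs in succ(y); the equation y ≐ succ(y) has no finite solution.

FAIL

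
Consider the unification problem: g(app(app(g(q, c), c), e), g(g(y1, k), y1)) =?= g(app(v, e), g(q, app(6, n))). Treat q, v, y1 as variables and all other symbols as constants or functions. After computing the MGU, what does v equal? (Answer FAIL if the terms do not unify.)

Decompose g/2: app(app(g(q, c), c), e) =?= app(v, e),  g(g(y1, k), y1) =?= g(q, app(6, n)).
Decompose app/2: app(g(q, c), c) =?= v,  e =?= e.
Bind v := app(g(q, c), c); no other remaining equation mentions v.
Delete trivial equation e =?= e.
Decompose g/2: g(y1, k) =?= q,  y1 =?= app(6, n).
Bind q := g(y1, k); no other remaining equation mentions q. Substituting into the earlier binding gives v := app(g(g(y1, k), c), c).
Bind y1 := app(6, n). Substituting into the earlier bindings gives v := app(g(g(app(6, n), k), c), c), q := g(app(6, n), k).
MGU = { v ↦ app(g(g(app(6, n), k), c), c), q ↦ g(app(6, n), k), y1 ↦ app(6, n) }, so v ↦ app(g(g(app(6, n), k), c), c).

app(g(g(app(6, n), k), c), c)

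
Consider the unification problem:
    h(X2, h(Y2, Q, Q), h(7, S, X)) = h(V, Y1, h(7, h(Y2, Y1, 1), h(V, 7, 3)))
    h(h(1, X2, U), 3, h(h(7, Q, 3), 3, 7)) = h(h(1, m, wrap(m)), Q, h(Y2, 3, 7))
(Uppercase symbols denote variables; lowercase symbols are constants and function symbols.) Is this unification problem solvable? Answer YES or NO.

Decompose h/3: X2 = V,  h(Y2, Q, Q) = Y1,  h(7, S, X) = h(7, h(Y2, Y1, 1), h(V, 7, 3)).
Bind X2 := V; substituting into the one remaining equation that mentions X2 gives: h(h(1, V, U), 3, h(h(7, Q, 3), 3, 7)) = h(h(1, m, wrap(m)), Q, h(Y2, 3, 7)).
Bind Y1 := h(Y2, Q, Q); substituting into the one remaining equation that mentions Y1 gives: h(7, S, X) = h(7, h(Y2, h(Y2, Q, Q), 1), h(V, 7, 3)).
Decompose h/3: 7 = 7,  S = h(Y2, h(Y2, Q, Q), 1),  X = h(V, 7, 3).
Delete trivial equation 7 = 7.
Bind S := h(Y2, h(Y2, Q, Q), 1); no other remaining equation mentions S.
Bind X := h(V, 7, 3); no other remaining equation mentions X.
Decompose h/3: h(1, V, U) = h(1, m, wrap(m)),  3 = Q,  h(h(7, Q, 3), 3, 7) = h(Y2, 3, 7).
Decompose h/3: 1 = 1,  V = m,  U = wrap(m).
Delete trivial equation 1 = 1.
Bind V := m; no other remaining equation mentions V. Substituting into the earlier bindings gives X2 := m, X := h(m, 7, 3).
Bind U := wrap(m); no other remaining equation mentions U.
Bind Q := 3; substituting into the remaining equation gives: h(h(7, 3, 3), 3, 7) = h(Y2, 3, 7). Substituting into the earlier bindings gives Y1 := h(Y2, 3, 3), S := h(Y2, h(Y2, 3, 3), 1).
Decompose h/3: h(7, 3, 3) = Y2,  3 = 3,  7 = 7.
Bind Y2 := h(7, 3, 3); no other remaining equation mentions Y2. Substituting into the earlier bindings gives Y1 := h(h(7, 3, 3), 3, 3), S := h(h(7, 3, 3), h(h(7, 3, 3), 3, 3), 1).
Delete trivial equation 3 = 3.
Delete trivial equation 7 = 7.
No equations remain and no clash or occurs-check failure arose, so a unifier exists.

YES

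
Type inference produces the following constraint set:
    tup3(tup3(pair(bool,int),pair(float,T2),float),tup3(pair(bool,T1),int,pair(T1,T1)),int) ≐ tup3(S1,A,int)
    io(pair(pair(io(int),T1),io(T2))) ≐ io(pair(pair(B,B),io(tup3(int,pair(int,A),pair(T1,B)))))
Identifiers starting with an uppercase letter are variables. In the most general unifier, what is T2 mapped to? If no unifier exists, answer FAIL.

Decompose tup3/3: tup3(pair(bool,int),pair(float,T2),float) ≐ S1,  tup3(pair(bool,T1),int,pair(T1,T1)) ≐ A,  int ≐ int.
Bind S1 := tup3(pair(bool,int),pair(float,T2),float); no other remaining equation mentions S1.
Bind A := tup3(pair(bool,T1),int,pair(T1,T1)); substituting into the one remaining equation that mentions A gives: io(pair(pair(io(int),T1),io(T2))) ≐ io(pair(pair(B,B),io(tup3(int,pair(int,tup3(pair(bool,T1),int,pair(T1,T1))),pair(T1,B))))).
Delete trivial equation int ≐ int.
Decompose io/1: pair(pair(io(int),T1),io(T2)) ≐ pair(pair(B,B),io(tup3(int,pair(int,tup3(pair(bool,T1),int,pair(T1,T1))),pair(T1,B)))).
Decompose pair/2: pair(io(int),T1) ≐ pair(B,B),  io(T2) ≐ io(tup3(int,pair(int,tup3(pair(bool,T1),int,pair(T1,T1))),pair(T1,B))).
Decompose pair/2: io(int) ≐ B,  T1 ≐ B.
Bind B := io(int); substituting into the remaining equations gives: T1 ≐ io(int),  io(T2) ≐ io(tup3(int,pair(int,tup3(pair(bool,T1),int,pair(T1,T1))),pair(T1,io(int)))).
Bind T1 := io(int); substituting into the remaining equation gives: io(T2) ≐ io(tup3(int,pair(int,tup3(pair(bool,io(int)),int,pair(io(int),io(int)))),pair(io(int),io(int)))). Substituting into the earlier binding gives A := tup3(pair(bool,io(int)),int,pair(io(int),io(int))).
Decompose io/1: T2 ≐ tup3(int,pair(int,tup3(pair(bool,io(int)),int,pair(io(int),io(int)))),pair(io(int),io(int))).
Bind T2 := tup3(int,pair(int,tup3(pair(bool,io(int)),int,pair(io(int),io(int)))),pair(io(int),io(int))). Substituting into the earlier binding gives S1 := tup3(pair(bool,int),pair(float,tup3(int,pair(int,tup3(pair(bool,io(int)),int,pair(io(int),io(int)))),pair(io(int),io(int)))),float).
MGU = { S1 -> tup3(pair(bool,int),pair(float,tup3(int,pair(int,tup3(pair(bool,io(int)),int,pair(io(int),io(int)))),pair(io(int),io(int)))),float), A -> tup3(pair(bool,io(int)),int,pair(io(int),io(int))), B -> io(int), T1 -> io(int), T2 -> tup3(int,pair(int,tup3(pair(bool,io(int)),int,pair(io(int),io(int)))),pair(io(int),io(int))) }, so T2 -> tup3(int,pair(int,tup3(pair(bool,io(int)),int,pair(io(int),io(int)))),pair(io(int),io(int))).

tup3(int,pair(int,tup3(pair(bool,io(int)),int,pair(io(int),io(int)))),pair(io(int),io(int)))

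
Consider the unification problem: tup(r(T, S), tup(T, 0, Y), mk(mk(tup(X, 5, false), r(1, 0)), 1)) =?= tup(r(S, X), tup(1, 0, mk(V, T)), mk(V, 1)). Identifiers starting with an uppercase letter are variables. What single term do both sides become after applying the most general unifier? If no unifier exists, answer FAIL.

Decompose tup/3: r(T, S) =?= r(S, X),  tup(T, 0, Y) =?= tup(1, 0, mk(V, T)),  mk(mk(tup(X, 5, false), r(1, 0)), 1) =?= mk(V, 1).
Decompose r/2: T =?= S,  S =?= X.
Bind T := S; substituting into the one remaining equation that mentions T gives: tup(S, 0, Y) =?= tup(1, 0, mk(V, S)).
Bind S := X; substituting into the one remaining equation that mentions S gives: tup(X, 0, Y) =?= tup(1, 0, mk(V, X)). Substituting into the earlier binding gives T := X.
Decompose tup/3: X =?= 1,  0 =?= 0,  Y =?= mk(V, X).
Bind X := 1; substituting into the 2 remaining equations that mention X gives: Y =?= mk(V, 1),  mk(mk(tup(1, 5, false), r(1, 0)), 1) =?= mk(V, 1). Substituting into the earlier bindings gives T := 1, S := 1.
Delete trivial equation 0 =?= 0.
Bind Y := mk(V, 1); no other remaining equation mentions Y.
Decompose mk/2: mk(tup(1, 5, false), r(1, 0)) =?= V,  1 =?= 1.
Bind V := mk(tup(1, 5, false), r(1, 0)); no other remaining equation mentions V. Substituting into the earlier binding gives Y := mk(mk(tup(1, 5, false), r(1, 0)), 1).
Delete trivial equation 1 =?= 1.
Applying the MGU to either side gives tup(r(1, 1), tup(1, 0, mk(mk(tup(1, 5, false), r(1, 0)), 1)), mk(mk(tup(1, 5, false), r(1, 0)), 1)).

tup(r(1, 1), tup(1, 0, mk(mk(tup(1, 5, false), r(1, 0)), 1)), mk(mk(tup(1, 5, false), r(1, 0)), 1))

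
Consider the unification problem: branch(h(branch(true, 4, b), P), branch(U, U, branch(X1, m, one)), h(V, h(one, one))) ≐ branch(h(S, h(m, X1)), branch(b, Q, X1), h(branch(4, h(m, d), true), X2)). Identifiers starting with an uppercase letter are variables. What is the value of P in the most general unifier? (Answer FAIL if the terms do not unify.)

FAIL

Decompose branch/3: h(branch(true, 4, b), P) ≐ h(S, h(m, X1)),  branch(U, U, branch(X1, m, one)) ≐ branch(b, Q, X1),  h(V, h(one, one)) ≐ h(branch(4, h(m, d), true), X2).
Decompose h/2: branch(true, 4, b) ≐ S,  P ≐ h(m, X1).
Bind S := branch(true, 4, b); no other remaining equation mentions S.
Bind P := h(m, X1); no other remaining equation mentions P.
Decompose branch/3: U ≐ b,  U ≐ Q,  branch(X1, m, one) ≐ X1.
Bind U := b; substituting into the one remaining equation that mentions U gives: b ≐ Q.
Bind Q := b; no other remaining equation mentions Q.
Occurs check fails: X1 occurs in branch(X1, m, one); the equation X1 ≐ branch(X1, m, one) has no finite solution.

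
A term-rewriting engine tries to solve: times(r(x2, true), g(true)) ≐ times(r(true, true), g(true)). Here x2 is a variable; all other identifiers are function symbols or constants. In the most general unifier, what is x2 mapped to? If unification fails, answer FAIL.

Decompose times/2: r(x2, true) ≐ r(true, true),  g(true) ≐ g(true).
Decompose r/2: x2 ≐ true,  true ≐ true.
Bind x2 := true; no other remaining equation mentions x2.
Delete trivial equation true ≐ true.
Delete trivial equation g(true) ≐ g(true).
MGU = { x2 ↦ true }, so x2 ↦ true.

true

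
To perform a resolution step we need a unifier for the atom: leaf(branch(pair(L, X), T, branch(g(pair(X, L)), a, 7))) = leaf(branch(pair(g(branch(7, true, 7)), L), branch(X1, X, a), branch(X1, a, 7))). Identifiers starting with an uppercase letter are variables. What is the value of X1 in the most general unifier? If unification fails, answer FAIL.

Decompose leaf/1: branch(pair(L, X), T, branch(g(pair(X, L)), a, 7)) = branch(pair(g(branch(7, true, 7)), L), branch(X1, X, a), branch(X1, a, 7)).
Decompose branch/3: pair(L, X) = pair(g(branch(7, true, 7)), L),  T = branch(X1, X, a),  branch(g(pair(X, L)), a, 7) = branch(X1, a, 7).
Decompose pair/2: L = g(branch(7, true, 7)),  X = L.
Bind L := g(branch(7, true, 7)); substituting into the 2 remaining equations that mention L gives: X = g(branch(7, true, 7)),  branch(g(pair(X, g(branch(7, true, 7)))), a, 7) = branch(X1, a, 7).
Bind X := g(branch(7, true, 7)); substituting into the remaining equations gives: T = branch(X1, g(branch(7, true, 7)), a),  branch(g(pair(g(branch(7, true, 7)), g(branch(7, true, 7)))), a, 7) = branch(X1, a, 7).
Bind T := branch(X1, g(branch(7, true, 7)), a); no other remaining equation mentions T.
Decompose branch/3: g(pair(g(branch(7, true, 7)), g(branch(7, true, 7)))) = X1,  a = a,  7 = 7.
Bind X1 := g(pair(g(branch(7, true, 7)), g(branch(7, true, 7)))); no other remaining equation mentions X1. Substituting into the earlier binding gives T := branch(g(pair(g(branch(7, true, 7)), g(branch(7, true, 7)))), g(branch(7, true, 7)), a).
Delete trivial equation a = a.
Delete trivial equation 7 = 7.
MGU = { L := g(branch(7, true, 7)), X := g(branch(7, true, 7)), T := branch(g(pair(g(branch(7, true, 7)), g(branch(7, true, 7)))), g(branch(7, true, 7)), a), X1 := g(pair(g(branch(7, true, 7)), g(branch(7, true, 7)))) }, so X1 := g(pair(g(branch(7, true, 7)), g(branch(7, true, 7)))).

g(pair(g(branch(7, true, 7)), g(branch(7, true, 7))))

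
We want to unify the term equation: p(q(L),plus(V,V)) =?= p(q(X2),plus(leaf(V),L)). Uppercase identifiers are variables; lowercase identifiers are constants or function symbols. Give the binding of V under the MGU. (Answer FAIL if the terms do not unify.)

FAIL

Decompose p/2: q(L) =?= q(X2),  plus(V,V) =?= plus(leaf(V),L).
Decompose q/1: L =?= X2.
Bind L := X2; substituting into the remaining equation gives: plus(V,V) =?= plus(leaf(V),X2).
Decompose plus/2: V =?= leaf(V),  V =?= X2.
Occurs check fails: V occurs in leaf(V); the equation V =?= leaf(V) has no finite solution.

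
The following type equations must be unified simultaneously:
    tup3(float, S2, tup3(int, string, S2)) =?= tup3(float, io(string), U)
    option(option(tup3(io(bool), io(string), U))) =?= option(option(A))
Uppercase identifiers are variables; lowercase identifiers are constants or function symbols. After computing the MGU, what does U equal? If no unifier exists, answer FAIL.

tup3(int, string, io(string))

Decompose tup3/3: float =?= float,  S2 =?= io(string),  tup3(int, string, S2) =?= U.
Delete trivial equation float =?= float.
Bind S2 := io(string); substituting into the one remaining equation that mentions S2 gives: tup3(int, string, io(string)) =?= U.
Bind U := tup3(int, string, io(string)); substituting into the remaining equation gives: option(option(tup3(io(bool), io(string), tup3(int, string, io(string))))) =?= option(option(A)).
Decompose option/1: option(tup3(io(bool), io(string), tup3(int, string, io(string)))) =?= option(A).
Decompose option/1: tup3(io(bool), io(string), tup3(int, string, io(string))) =?= A.
Bind A := tup3(io(bool), io(string), tup3(int, string, io(string))).
MGU = { S2 ↦ io(string), U ↦ tup3(int, string, io(string)), A ↦ tup3(io(bool), io(string), tup3(int, string, io(string))) }, so U ↦ tup3(int, string, io(string)).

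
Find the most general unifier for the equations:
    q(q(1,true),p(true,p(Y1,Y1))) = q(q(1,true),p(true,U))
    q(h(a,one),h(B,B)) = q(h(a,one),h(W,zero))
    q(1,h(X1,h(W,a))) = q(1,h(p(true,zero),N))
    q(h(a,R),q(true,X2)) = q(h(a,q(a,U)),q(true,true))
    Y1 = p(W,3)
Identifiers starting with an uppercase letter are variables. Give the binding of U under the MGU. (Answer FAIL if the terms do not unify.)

p(p(zero,3),p(zero,3))

Decompose q/2: q(1,true) = q(1,true),  p(true,p(Y1,Y1)) = p(true,U).
Delete trivial equation q(1,true) = q(1,true).
Decompose p/2: true = true,  p(Y1,Y1) = U.
Delete trivial equation true = true.
Bind U := p(Y1,Y1); substituting into the one remaining equation that mentions U gives: q(h(a,R),q(true,X2)) = q(h(a,q(a,p(Y1,Y1))),q(true,true)).
Decompose q/2: h(a,one) = h(a,one),  h(B,B) = h(W,zero).
Delete trivial equation h(a,one) = h(a,one).
Decompose h/2: B = W,  B = zero.
Bind B := W; substituting into the one remaining equation that mentions B gives: W = zero.
Bind W := zero; substituting into the 2 remaining equations that mention W gives: q(1,h(X1,h(zero,a))) = q(1,h(p(true,zero),N)),  Y1 = p(zero,3). Substituting into the earlier binding gives B := zero.
Decompose q/2: 1 = 1,  h(X1,h(zero,a)) = h(p(true,zero),N).
Delete trivial equation 1 = 1.
Decompose h/2: X1 = p(true,zero),  h(zero,a) = N.
Bind X1 := p(true,zero); no other remaining equation mentions X1.
Bind N := h(zero,a); no other remaining equation mentions N.
Decompose q/2: h(a,R) = h(a,q(a,p(Y1,Y1))),  q(true,X2) = q(true,true).
Decompose h/2: a = a,  R = q(a,p(Y1,Y1)).
Delete trivial equation a = a.
Bind R := q(a,p(Y1,Y1)); no other remaining equation mentions R.
Decompose q/2: true = true,  X2 = true.
Delete trivial equation true = true.
Bind X2 := true; no other remaining equation mentions X2.
Bind Y1 := p(zero,3). Substituting into the earlier bindings gives U := p(p(zero,3),p(zero,3)), R := q(a,p(p(zero,3),p(zero,3))).
MGU = { U := p(p(zero,3),p(zero,3)), B := zero, W := zero, X1 := p(true,zero), N := h(zero,a), R := q(a,p(p(zero,3),p(zero,3))), X2 := true, Y1 := p(zero,3) }, so U := p(p(zero,3),p(zero,3)).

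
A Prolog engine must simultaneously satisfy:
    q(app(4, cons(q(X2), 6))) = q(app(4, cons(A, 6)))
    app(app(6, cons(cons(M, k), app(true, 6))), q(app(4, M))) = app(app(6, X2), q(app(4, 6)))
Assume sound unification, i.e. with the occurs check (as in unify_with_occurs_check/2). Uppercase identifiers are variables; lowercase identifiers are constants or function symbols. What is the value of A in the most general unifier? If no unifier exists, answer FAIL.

Decompose q/1: app(4, cons(q(X2), 6)) = app(4, cons(A, 6)).
Decompose app/2: 4 = 4,  cons(q(X2), 6) = cons(A, 6).
Delete trivial equation 4 = 4.
Decompose cons/2: q(X2) = A,  6 = 6.
Bind A := q(X2); no other remaining equation mentions A.
Delete trivial equation 6 = 6.
Decompose app/2: app(6, cons(cons(M, k), app(true, 6))) = app(6, X2),  q(app(4, M)) = q(app(4, 6)).
Decompose app/2: 6 = 6,  cons(cons(M, k), app(true, 6)) = X2.
Delete trivial equation 6 = 6.
Bind X2 := cons(cons(M, k), app(true, 6)); no other remaining equation mentions X2. Substituting into the earlier binding gives A := q(cons(cons(M, k), app(true, 6))).
Decompose q/1: app(4, M) = app(4, 6).
Decompose app/2: 4 = 4,  M = 6.
Delete trivial equation 4 = 4.
Bind M := 6. Substituting into the earlier bindings gives A := q(cons(cons(6, k), app(true, 6))), X2 := cons(cons(6, k), app(true, 6)).
MGU = { A ↦ q(cons(cons(6, k), app(true, 6))), X2 ↦ cons(cons(6, k), app(true, 6)), M ↦ 6 }, so A ↦ q(cons(cons(6, k), app(true, 6))).

q(cons(cons(6, k), app(true, 6)))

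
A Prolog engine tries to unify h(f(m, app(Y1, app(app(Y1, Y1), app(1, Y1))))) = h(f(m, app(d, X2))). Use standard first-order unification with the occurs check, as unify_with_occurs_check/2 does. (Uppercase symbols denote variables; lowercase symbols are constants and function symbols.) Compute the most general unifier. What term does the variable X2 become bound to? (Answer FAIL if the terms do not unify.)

app(app(d, d), app(1, d))

Decompose h/1: f(m, app(Y1, app(app(Y1, Y1), app(1, Y1)))) = f(m, app(d, X2)).
Decompose f/2: m = m,  app(Y1, app(app(Y1, Y1), app(1, Y1))) = app(d, X2).
Delete trivial equation m = m.
Decompose app/2: Y1 = d,  app(app(Y1, Y1), app(1, Y1)) = X2.
Bind Y1 := d; substituting into the remaining equation gives: app(app(d, d), app(1, d)) = X2.
Bind X2 := app(app(d, d), app(1, d)).
MGU = { Y1 = d, X2 = app(app(d, d), app(1, d)) }, so X2 = app(app(d, d), app(1, d)).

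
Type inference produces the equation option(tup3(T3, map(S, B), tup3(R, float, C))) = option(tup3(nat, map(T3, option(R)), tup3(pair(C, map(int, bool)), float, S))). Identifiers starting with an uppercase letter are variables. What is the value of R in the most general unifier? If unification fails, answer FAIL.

Decompose option/1: tup3(T3, map(S, B), tup3(R, float, C)) = tup3(nat, map(T3, option(R)), tup3(pair(C, map(int, bool)), float, S)).
Decompose tup3/3: T3 = nat,  map(S, B) = map(T3, option(R)),  tup3(R, float, C) = tup3(pair(C, map(int, bool)), float, S).
Bind T3 := nat; substituting into the one remaining equation that mentions T3 gives: map(S, B) = map(nat, option(R)).
Decompose map/2: S = nat,  B = option(R).
Bind S := nat; substituting into the one remaining equation that mentions S gives: tup3(R, float, C) = tup3(pair(C, map(int, bool)), float, nat).
Bind B := option(R); no other remaining equation mentions B.
Decompose tup3/3: R = pair(C, map(int, bool)),  float = float,  C = nat.
Bind R := pair(C, map(int, bool)); no other remaining equation mentions R. Substituting into the earlier binding gives B := option(pair(C, map(int, bool))).
Delete trivial equation float = float.
Bind C := nat. Substituting into the earlier bindings gives B := option(pair(nat, map(int, bool))), R := pair(nat, map(int, bool)).
MGU = { T3 ↦ nat, S ↦ nat, B ↦ option(pair(nat, map(int, bool))), R ↦ pair(nat, map(int, bool)), C ↦ nat }, so R ↦ pair(nat, map(int, bool)).

pair(nat, map(int, bool))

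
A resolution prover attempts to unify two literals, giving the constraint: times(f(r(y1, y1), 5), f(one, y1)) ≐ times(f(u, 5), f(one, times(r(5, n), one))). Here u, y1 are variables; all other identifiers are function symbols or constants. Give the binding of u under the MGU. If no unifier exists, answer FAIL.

r(times(r(5, n), one), times(r(5, n), one))

Decompose times/2: f(r(y1, y1), 5) ≐ f(u, 5),  f(one, y1) ≐ f(one, times(r(5, n), one)).
Decompose f/2: r(y1, y1) ≐ u,  5 ≐ 5.
Bind u := r(y1, y1); no other remaining equation mentions u.
Delete trivial equation 5 ≐ 5.
Decompose f/2: one ≐ one,  y1 ≐ times(r(5, n), one).
Delete trivial equation one ≐ one.
Bind y1 := times(r(5, n), one). Substituting into the earlier binding gives u := r(times(r(5, n), one), times(r(5, n), one)).
MGU = { u -> r(times(r(5, n), one), times(r(5, n), one)), y1 -> times(r(5, n), one) }, so u -> r(times(r(5, n), one), times(r(5, n), one)).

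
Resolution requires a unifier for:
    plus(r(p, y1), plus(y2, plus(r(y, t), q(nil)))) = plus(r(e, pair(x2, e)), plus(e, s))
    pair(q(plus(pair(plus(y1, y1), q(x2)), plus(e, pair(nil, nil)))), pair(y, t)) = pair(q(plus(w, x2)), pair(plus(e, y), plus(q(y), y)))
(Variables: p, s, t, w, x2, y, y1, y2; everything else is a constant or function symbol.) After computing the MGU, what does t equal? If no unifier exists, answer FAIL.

Decompose plus/2: r(p, y1) = r(e, pair(x2, e)),  plus(y2, plus(r(y, t), q(nil))) = plus(e, s).
Decompose r/2: p = e,  y1 = pair(x2, e).
Bind p := e; no other remaining equation mentions p.
Bind y1 := pair(x2, e); substituting into the one remaining equation that mentions y1 gives: pair(q(plus(pair(plus(pair(x2, e), pair(x2, e)), q(x2)), plus(e, pair(nil, nil)))), pair(y, t)) = pair(q(plus(w, x2)), pair(plus(e, y), plus(q(y), y))).
Decompose plus/2: y2 = e,  plus(r(y, t), q(nil)) = s.
Bind y2 := e; no other remaining equation mentions y2.
Bind s := plus(r(y, t), q(nil)); no other remaining equation mentions s.
Decompose pair/2: q(plus(pair(plus(pair(x2, e), pair(x2, e)), q(x2)), plus(e, pair(nil, nil)))) = q(plus(w, x2)),  pair(y, t) = pair(plus(e, y), plus(q(y), y)).
Decompose q/1: plus(pair(plus(pair(x2, e), pair(x2, e)), q(x2)), plus(e, pair(nil, nil))) = plus(w, x2).
Decompose plus/2: pair(plus(pair(x2, e), pair(x2, e)), q(x2)) = w,  plus(e, pair(nil, nil)) = x2.
Bind w := pair(plus(pair(x2, e), pair(x2, e)), q(x2)); no other remaining equation mentions w.
Bind x2 := plus(e, pair(nil, nil)); no other remaining equation mentions x2. Substituting into the earlier bindings gives y1 := pair(plus(e, pair(nil, nil)), e), w := pair(plus(pair(plus(e, pair(nil, nil)), e), pair(plus(e, pair(nil, nil)), e)), q(plus(e, pair(nil, nil)))).
Decompose pair/2: y = plus(e, y),  t = plus(q(y), y).
Occurs check fails: y occurs in plus(e, y); the equation y = plus(e, y) has no finite solution.

FAIL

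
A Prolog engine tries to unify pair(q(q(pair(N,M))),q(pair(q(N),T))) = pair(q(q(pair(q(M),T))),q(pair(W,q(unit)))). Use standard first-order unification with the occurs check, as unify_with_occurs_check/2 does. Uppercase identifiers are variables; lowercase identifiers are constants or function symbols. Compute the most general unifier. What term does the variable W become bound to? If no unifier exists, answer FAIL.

q(q(q(unit)))

Decompose pair/2: q(q(pair(N,M))) = q(q(pair(q(M),T))),  q(pair(q(N),T)) = q(pair(W,q(unit))).
Decompose q/1: q(pair(N,M)) = q(pair(q(M),T)).
Decompose q/1: pair(N,M) = pair(q(M),T).
Decompose pair/2: N = q(M),  M = T.
Bind N := q(M); substituting into the one remaining equation that mentions N gives: q(pair(q(q(M)),T)) = q(pair(W,q(unit))).
Bind M := T; substituting into the remaining equation gives: q(pair(q(q(T)),T)) = q(pair(W,q(unit))). Substituting into the earlier binding gives N := q(T).
Decompose q/1: pair(q(q(T)),T) = pair(W,q(unit)).
Decompose pair/2: q(q(T)) = W,  T = q(unit).
Bind W := q(q(T)); no other remaining equation mentions W.
Bind T := q(unit). Substituting into the earlier bindings gives N := q(q(unit)), M := q(unit), W := q(q(q(unit))).
MGU = { N ↦ q(q(unit)), M ↦ q(unit), W ↦ q(q(q(unit))), T ↦ q(unit) }, so W ↦ q(q(q(unit))).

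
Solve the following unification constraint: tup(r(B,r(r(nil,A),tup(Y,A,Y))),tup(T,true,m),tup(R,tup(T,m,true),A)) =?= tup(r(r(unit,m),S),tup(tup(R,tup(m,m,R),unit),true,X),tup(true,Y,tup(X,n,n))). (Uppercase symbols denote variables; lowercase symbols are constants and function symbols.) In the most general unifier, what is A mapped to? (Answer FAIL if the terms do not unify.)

tup(m,n,n)

Decompose tup/3: r(B,r(r(nil,A),tup(Y,A,Y))) =?= r(r(unit,m),S),  tup(T,true,m) =?= tup(tup(R,tup(m,m,R),unit),true,X),  tup(R,tup(T,m,true),A) =?= tup(true,Y,tup(X,n,n)).
Decompose r/2: B =?= r(unit,m),  r(r(nil,A),tup(Y,A,Y)) =?= S.
Bind B := r(unit,m); no other remaining equation mentions B.
Bind S := r(r(nil,A),tup(Y,A,Y)); no other remaining equation mentions S.
Decompose tup/3: T =?= tup(R,tup(m,m,R),unit),  true =?= true,  m =?= X.
Bind T := tup(R,tup(m,m,R),unit); substituting into the one remaining equation that mentions T gives: tup(R,tup(tup(R,tup(m,m,R),unit),m,true),A) =?= tup(true,Y,tup(X,n,n)).
Delete trivial equation true =?= true.
Bind X := m; substituting into the remaining equation gives: tup(R,tup(tup(R,tup(m,m,R),unit),m,true),A) =?= tup(true,Y,tup(m,n,n)).
Decompose tup/3: R =?= true,  tup(tup(R,tup(m,m,R),unit),m,true) =?= Y,  A =?= tup(m,n,n).
Bind R := true; substituting into the one remaining equation that mentions R gives: tup(tup(true,tup(m,m,true),unit),m,true) =?= Y. Substituting into the earlier binding gives T := tup(true,tup(m,m,true),unit).
Bind Y := tup(tup(true,tup(m,m,true),unit),m,true); no other remaining equation mentions Y. Substituting into the earlier binding gives S := r(r(nil,A),tup(tup(tup(true,tup(m,m,true),unit),m,true),A,tup(tup(true,tup(m,m,true),unit),m,true))).
Bind A := tup(m,n,n). Substituting into the earlier binding gives S := r(r(nil,tup(m,n,n)),tup(tup(tup(true,tup(m,m,true),unit),m,true),tup(m,n,n),tup(tup(true,tup(m,m,true),unit),m,true))).
MGU = { B ↦ r(unit,m), S ↦ r(r(nil,tup(m,n,n)),tup(tup(tup(true,tup(m,m,true),unit),m,true),tup(m,n,n),tup(tup(true,tup(m,m,true),unit),m,true))), T ↦ tup(true,tup(m,m,true),unit), X ↦ m, R ↦ true, Y ↦ tup(tup(true,tup(m,m,true),unit),m,true), A ↦ tup(m,n,n) }, so A ↦ tup(m,n,n).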